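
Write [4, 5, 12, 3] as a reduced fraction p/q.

789/188

Using pₖ = aₖpₖ₋₁ + pₖ₋₂ and qₖ = aₖqₖ₋₁ + qₖ₋₂:
  k=0: a=4, p=4, q=1
  k=1: a=5, p=21, q=5
  k=2: a=12, p=256, q=61
  k=3: a=3, p=789, q=188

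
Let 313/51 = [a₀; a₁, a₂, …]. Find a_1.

7

313 = 6·51 + 7   →  a_0 = 6
51 = 7·7 + 2   →  a_1 = 7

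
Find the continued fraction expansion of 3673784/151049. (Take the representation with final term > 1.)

[24; 3, 9, 3, 3, 3, 14, 11]

3673784 = 24×151049 + 48608
151049 = 3×48608 + 5225
48608 = 9×5225 + 1583
5225 = 3×1583 + 476
1583 = 3×476 + 155
476 = 3×155 + 11
155 = 14×11 + 1
11 = 11×1 + 0  (stop)
So 3673784/151049 = [24; 3, 9, 3, 3, 3, 14, 11].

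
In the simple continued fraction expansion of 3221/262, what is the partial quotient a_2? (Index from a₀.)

3221 = 12·262 + 77   →  a_0 = 12
262 = 3·77 + 31   →  a_1 = 3
77 = 2·31 + 15   →  a_2 = 2

2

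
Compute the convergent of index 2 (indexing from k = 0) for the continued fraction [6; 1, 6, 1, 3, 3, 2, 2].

48/7

Using pₖ = aₖpₖ₋₁ + pₖ₋₂, qₖ = aₖqₖ₋₁ + qₖ₋₂ (with p₋₁=1, p₋₂=0, q₋₁=0, q₋₂=1):
  k=0: a=6, p=6, q=1
  k=1: a=1, p=7, q=1
  k=2: a=6, p=48, q=7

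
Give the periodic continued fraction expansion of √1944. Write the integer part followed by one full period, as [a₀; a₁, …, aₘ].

a₀ = ⌊√1944⌋ = 44.
With m₀=0, d₀=1 and mₖ₊₁ = dₖaₖ − mₖ, dₖ₊₁ = (n − mₖ₊₁²)/dₖ, aₖ₊₁ = ⌊(a₀+mₖ₊₁)/dₖ₊₁⌋:
  k=1: m=44, d=8, a=11
  k=2: m=44, d=1, a=88
d=1 and a=2a₀=88 at k=2, so the next step gives (m, d) = (44, 8) again — its k=1 value — and the period has length 2.

[44; 11, 88]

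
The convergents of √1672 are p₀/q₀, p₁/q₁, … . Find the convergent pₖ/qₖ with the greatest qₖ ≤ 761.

30136/737

√1672 = [40; 1, 8, 10, 8, 1, 80, …] (period length 6).
Convergents:
  p_0/q_0 = 40/1
  p_1/q_1 = 41/1
  p_2/q_2 = 368/9
  p_3/q_3 = 3721/91
  p_4/q_4 = 30136/737
  p_5/q_5 = 33857/828
q_4 = 737 ≤ 761 < 828 = q_5, so the answer is 30136/737.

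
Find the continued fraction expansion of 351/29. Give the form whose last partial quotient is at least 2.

[12; 9, 1, 2]

351 = 12*29 + 3
29 = 9*3 + 2
3 = 1*2 + 1
2 = 2*1 + 0  (stop)
So 351/29 = [12; 9, 1, 2].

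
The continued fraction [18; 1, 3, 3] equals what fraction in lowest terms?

244/13

Using pₖ = aₖpₖ₋₁ + pₖ₋₂ and qₖ = aₖqₖ₋₁ + qₖ₋₂:
  k=0: a=18, p=18, q=1
  k=1: a=1, p=19, q=1
  k=2: a=3, p=75, q=4
  k=3: a=3, p=244, q=13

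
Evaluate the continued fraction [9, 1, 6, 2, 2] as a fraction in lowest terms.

365/37

Using pₖ = aₖpₖ₋₁ + pₖ₋₂ and qₖ = aₖqₖ₋₁ + qₖ₋₂:
  k=0: a=9, p=9, q=1
  k=1: a=1, p=10, q=1
  k=2: a=6, p=69, q=7
  k=3: a=2, p=148, q=15
  k=4: a=2, p=365, q=37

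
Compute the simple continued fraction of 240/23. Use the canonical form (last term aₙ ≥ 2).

[10; 2, 3, 3]

240 = 10·23 + 10
23 = 2·10 + 3
10 = 3·3 + 1
3 = 3·1 + 0  (stop)
So 240/23 = [10; 2, 3, 3].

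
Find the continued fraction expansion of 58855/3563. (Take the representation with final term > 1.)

[16; 1, 1, 13, 10, 13]

58855 = 16·3563 + 1847
3563 = 1·1847 + 1716
1847 = 1·1716 + 131
1716 = 13·131 + 13
131 = 10·13 + 1
13 = 13·1 + 0  (stop)
So 58855/3563 = [16; 1, 1, 13, 10, 13].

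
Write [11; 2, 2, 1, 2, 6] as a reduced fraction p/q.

Fold from the inside: start with 6/1.
  2 + 1/6 = 13/6
  1 + 6/13 = 19/13
  2 + 13/19 = 51/19
  2 + 19/51 = 121/51
  11 + 51/121 = 1382/121

1382/121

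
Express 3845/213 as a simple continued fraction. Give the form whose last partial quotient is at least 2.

[18; 19, 2, 1, 3]

3845 = 18·213 + 11
213 = 19·11 + 4
11 = 2·4 + 3
4 = 1·3 + 1
3 = 3·1 + 0  (stop)
So 3845/213 = [18; 19, 2, 1, 3].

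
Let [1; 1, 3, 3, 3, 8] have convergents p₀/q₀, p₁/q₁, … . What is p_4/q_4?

Using pₖ = aₖpₖ₋₁ + pₖ₋₂, qₖ = aₖqₖ₋₁ + qₖ₋₂ (with p₋₁=1, p₋₂=0, q₋₁=0, q₋₂=1):
  k=0: a=1, p=1, q=1
  k=1: a=1, p=2, q=1
  k=2: a=3, p=7, q=4
  k=3: a=3, p=23, q=13
  k=4: a=3, p=76, q=43

76/43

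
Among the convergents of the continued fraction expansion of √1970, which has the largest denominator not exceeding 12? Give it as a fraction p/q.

√1970 = [44; 2, 1, 1, 2, 88, …] (period length 5).
Convergents:
  p_0/q_0 = 44/1
  p_1/q_1 = 89/2
  p_2/q_2 = 133/3
  p_3/q_3 = 222/5
  p_4/q_4 = 577/13
q_3 = 5 ≤ 12 < 13 = q_4, so the answer is 222/5.

222/5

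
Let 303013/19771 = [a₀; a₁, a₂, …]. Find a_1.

303013 = 15·19771 + 6448   →  a_0 = 15
19771 = 3·6448 + 427   →  a_1 = 3

3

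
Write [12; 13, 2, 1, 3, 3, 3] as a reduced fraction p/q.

19199/1590

Fold from the inside: start with 3/1.
  3 + 1/3 = 10/3
  3 + 3/10 = 33/10
  1 + 10/33 = 43/33
  2 + 33/43 = 119/43
  13 + 43/119 = 1590/119
  12 + 119/1590 = 19199/1590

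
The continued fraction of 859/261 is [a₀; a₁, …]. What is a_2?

859 = 3·261 + 76   →  a_0 = 3
261 = 3·76 + 33   →  a_1 = 3
76 = 2·33 + 10   →  a_2 = 2

2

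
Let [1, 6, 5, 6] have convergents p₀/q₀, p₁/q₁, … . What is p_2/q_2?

36/31

Using pₖ = aₖpₖ₋₁ + pₖ₋₂, qₖ = aₖqₖ₋₁ + qₖ₋₂ (with p₋₁=1, p₋₂=0, q₋₁=0, q₋₂=1):
  k=0: a=1, p=1, q=1
  k=1: a=6, p=7, q=6
  k=2: a=5, p=36, q=31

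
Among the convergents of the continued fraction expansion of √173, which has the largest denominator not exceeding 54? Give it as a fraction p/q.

√173 = [13; 6, 1, 1, 6, 26, …] (period length 5).
Convergents:
  p_0/q_0 = 13/1
  p_1/q_1 = 79/6
  p_2/q_2 = 92/7
  p_3/q_3 = 171/13
  p_4/q_4 = 1118/85
q_3 = 13 ≤ 54 < 85 = q_4, so the answer is 171/13.

171/13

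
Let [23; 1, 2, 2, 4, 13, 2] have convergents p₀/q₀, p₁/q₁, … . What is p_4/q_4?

735/31

Using pₖ = aₖpₖ₋₁ + pₖ₋₂, qₖ = aₖqₖ₋₁ + qₖ₋₂ (with p₋₁=1, p₋₂=0, q₋₁=0, q₋₂=1):
  k=0: a=23, p=23, q=1
  k=1: a=1, p=24, q=1
  k=2: a=2, p=71, q=3
  k=3: a=2, p=166, q=7
  k=4: a=4, p=735, q=31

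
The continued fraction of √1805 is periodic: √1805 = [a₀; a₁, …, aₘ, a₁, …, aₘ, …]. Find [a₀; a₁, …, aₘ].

[42; 2, 16, 2, 84]

a₀ = ⌊√1805⌋ = 42.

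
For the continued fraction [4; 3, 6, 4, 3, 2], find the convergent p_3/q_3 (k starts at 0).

341/79

Using pₖ = aₖpₖ₋₁ + pₖ₋₂, qₖ = aₖqₖ₋₁ + qₖ₋₂ (with p₋₁=1, p₋₂=0, q₋₁=0, q₋₂=1):
  k=0: a=4, p=4, q=1
  k=1: a=3, p=13, q=3
  k=2: a=6, p=82, q=19
  k=3: a=4, p=341, q=79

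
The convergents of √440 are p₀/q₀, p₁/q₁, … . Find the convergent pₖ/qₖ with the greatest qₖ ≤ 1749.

36100/1721

√440 = [20; 1, 40, …] (period length 2).
Convergents:
  p_0/q_0 = 20/1
  p_1/q_1 = 21/1
  p_2/q_2 = 860/41
  p_3/q_3 = 881/42
  p_4/q_4 = 36100/1721
  p_5/q_5 = 36981/1763
q_4 = 1721 ≤ 1749 < 1763 = q_5, so the answer is 36100/1721.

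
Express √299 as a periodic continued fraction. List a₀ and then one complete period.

a₀ = ⌊√299⌋ = 17.
With m₀=0, d₀=1 and mₖ₊₁ = dₖaₖ − mₖ, dₖ₊₁ = (n − mₖ₊₁²)/dₖ, aₖ₊₁ = ⌊(a₀+mₖ₊₁)/dₖ₊₁⌋:
  k=1: m=17, d=10, a=3
  k=2: m=13, d=13, a=2
  k=3: m=13, d=10, a=3
  k=4: m=17, d=1, a=34
d=1 and a=2a₀=34 at k=4, so the next step gives (m, d) = (17, 10) again — its k=1 value — and the period has length 4.

[17; 3, 2, 3, 34]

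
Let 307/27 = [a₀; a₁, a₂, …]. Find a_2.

1

307 = 11·27 + 10   →  a_0 = 11
27 = 2·10 + 7   →  a_1 = 2
10 = 1·7 + 3   →  a_2 = 1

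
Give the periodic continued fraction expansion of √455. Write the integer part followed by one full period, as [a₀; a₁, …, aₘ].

a₀ = ⌊√455⌋ = 21.
With m₀=0, d₀=1 and mₖ₊₁ = dₖaₖ − mₖ, dₖ₊₁ = (n − mₖ₊₁²)/dₖ, aₖ₊₁ = ⌊(a₀+mₖ₊₁)/dₖ₊₁⌋:
  k=1: m=21, d=14, a=3
  k=2: m=21, d=1, a=42
d=1 and a=2a₀=42 at k=2, so the next step gives (m, d) = (21, 14) again — its k=1 value — and the period has length 2.

[21; 3, 42]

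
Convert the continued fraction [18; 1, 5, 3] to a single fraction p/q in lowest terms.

358/19

Using pₖ = aₖpₖ₋₁ + pₖ₋₂ and qₖ = aₖqₖ₋₁ + qₖ₋₂:
  k=0: a=18, p=18, q=1
  k=1: a=1, p=19, q=1
  k=2: a=5, p=113, q=6
  k=3: a=3, p=358, q=19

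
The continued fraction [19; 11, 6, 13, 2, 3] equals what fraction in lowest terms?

Fold from the inside: start with 3/1.
  2 + 1/3 = 7/3
  13 + 3/7 = 94/7
  6 + 7/94 = 571/94
  11 + 94/571 = 6375/571
  19 + 571/6375 = 121696/6375

121696/6375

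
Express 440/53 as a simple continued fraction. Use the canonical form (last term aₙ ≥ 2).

[8; 3, 3, 5]

440 = 8·53 + 16
53 = 3·16 + 5
16 = 3·5 + 1
5 = 5·1 + 0  (stop)
So 440/53 = [8; 3, 3, 5].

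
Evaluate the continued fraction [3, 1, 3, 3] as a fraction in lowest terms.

Fold from the inside: start with 3/1.
  3 + 1/3 = 10/3
  1 + 3/10 = 13/10
  3 + 10/13 = 49/13

49/13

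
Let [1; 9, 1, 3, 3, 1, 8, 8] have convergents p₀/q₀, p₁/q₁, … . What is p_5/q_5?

Using pₖ = aₖpₖ₋₁ + pₖ₋₂, qₖ = aₖqₖ₋₁ + qₖ₋₂ (with p₋₁=1, p₋₂=0, q₋₁=0, q₋₂=1):
  k=0: a=1, p=1, q=1
  k=1: a=9, p=10, q=9
  k=2: a=1, p=11, q=10
  k=3: a=3, p=43, q=39
  k=4: a=3, p=140, q=127
  k=5: a=1, p=183, q=166

183/166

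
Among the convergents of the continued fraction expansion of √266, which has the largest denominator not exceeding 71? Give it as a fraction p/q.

√266 = [16; 3, 4, 3, 32, …] (period length 4).
Convergents:
  p_0/q_0 = 16/1
  p_1/q_1 = 49/3
  p_2/q_2 = 212/13
  p_3/q_3 = 685/42
  p_4/q_4 = 22132/1357
q_3 = 42 ≤ 71 < 1357 = q_4, so the answer is 685/42.

685/42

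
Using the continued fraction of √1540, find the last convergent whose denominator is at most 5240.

√1540 = [39; 4, 8, 2, 8, 4, 78, …] (period length 6).
Convergents:
  p_0/q_0 = 39/1
  p_1/q_1 = 157/4
  p_2/q_2 = 1295/33
  p_3/q_3 = 2747/70
  p_4/q_4 = 23271/593
  p_5/q_5 = 95831/2442
  p_6/q_6 = 7498089/191069
q_5 = 2442 ≤ 5240 < 191069 = q_6, so the answer is 95831/2442.

95831/2442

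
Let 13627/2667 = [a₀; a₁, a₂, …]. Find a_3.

13627 = 5·2667 + 292   →  a_0 = 5
2667 = 9·292 + 39   →  a_1 = 9
292 = 7·39 + 19   →  a_2 = 7
39 = 2·19 + 1   →  a_3 = 2

2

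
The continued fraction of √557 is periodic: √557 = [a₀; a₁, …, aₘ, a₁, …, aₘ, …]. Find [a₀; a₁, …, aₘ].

[23; 1, 1, 1, 1, 46]

a₀ = ⌊√557⌋ = 23.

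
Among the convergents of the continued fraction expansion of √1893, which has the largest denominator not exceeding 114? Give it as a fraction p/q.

2567/59

√1893 = [43; 1, 1, 28, 1, 1, 86, …] (period length 6).
Convergents:
  p_0/q_0 = 43/1
  p_1/q_1 = 44/1
  p_2/q_2 = 87/2
  p_3/q_3 = 2480/57
  p_4/q_4 = 2567/59
  p_5/q_5 = 5047/116
q_4 = 59 ≤ 114 < 116 = q_5, so the answer is 2567/59.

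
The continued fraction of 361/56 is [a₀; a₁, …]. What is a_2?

361 = 6·56 + 25   →  a_0 = 6
56 = 2·25 + 6   →  a_1 = 2
25 = 4·6 + 1   →  a_2 = 4

4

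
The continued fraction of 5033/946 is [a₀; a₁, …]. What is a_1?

5033 = 5·946 + 303   →  a_0 = 5
946 = 3·303 + 37   →  a_1 = 3

3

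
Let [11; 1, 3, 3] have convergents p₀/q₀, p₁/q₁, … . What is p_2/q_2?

47/4

Using pₖ = aₖpₖ₋₁ + pₖ₋₂, qₖ = aₖqₖ₋₁ + qₖ₋₂ (with p₋₁=1, p₋₂=0, q₋₁=0, q₋₂=1):
  k=0: a=11, p=11, q=1
  k=1: a=1, p=12, q=1
  k=2: a=3, p=47, q=4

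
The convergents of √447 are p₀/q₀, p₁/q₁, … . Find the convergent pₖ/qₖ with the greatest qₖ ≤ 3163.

43807/2072

√447 = [21; 7, 42, …] (period length 2).
Convergents:
  p_0/q_0 = 21/1
  p_1/q_1 = 148/7
  p_2/q_2 = 6237/295
  p_3/q_3 = 43807/2072
  p_4/q_4 = 1846131/87319
q_3 = 2072 ≤ 3163 < 87319 = q_4, so the answer is 43807/2072.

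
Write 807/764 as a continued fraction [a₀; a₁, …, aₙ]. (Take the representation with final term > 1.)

807 = 1·764 + 43
764 = 17·43 + 33
43 = 1·33 + 10
33 = 3·10 + 3
10 = 3·3 + 1
3 = 3·1 + 0  (stop)
So 807/764 = [1; 17, 1, 3, 3, 3].

[1; 17, 1, 3, 3, 3]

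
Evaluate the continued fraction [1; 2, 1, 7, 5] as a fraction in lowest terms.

Using pₖ = aₖpₖ₋₁ + pₖ₋₂ and qₖ = aₖqₖ₋₁ + qₖ₋₂:
  k=0: a=1, p=1, q=1
  k=1: a=2, p=3, q=2
  k=2: a=1, p=4, q=3
  k=3: a=7, p=31, q=23
  k=4: a=5, p=159, q=118

159/118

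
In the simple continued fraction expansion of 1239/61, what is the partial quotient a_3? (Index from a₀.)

1239 = 20·61 + 19   →  a_0 = 20
61 = 3·19 + 4   →  a_1 = 3
19 = 4·4 + 3   →  a_2 = 4
4 = 1·3 + 1   →  a_3 = 1

1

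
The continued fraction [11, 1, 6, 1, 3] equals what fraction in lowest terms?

368/31

Fold from the inside: start with 3/1.
  1 + 1/3 = 4/3
  6 + 3/4 = 27/4
  1 + 4/27 = 31/27
  11 + 27/31 = 368/31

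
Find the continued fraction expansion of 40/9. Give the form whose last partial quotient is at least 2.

40 = 4*9 + 4
9 = 2*4 + 1
4 = 4*1 + 0  (stop)
So 40/9 = [4; 2, 4].

[4; 2, 4]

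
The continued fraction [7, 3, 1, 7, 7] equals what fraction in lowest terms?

1604/221

Fold from the inside: start with 7/1.
  7 + 1/7 = 50/7
  1 + 7/50 = 57/50
  3 + 50/57 = 221/57
  7 + 57/221 = 1604/221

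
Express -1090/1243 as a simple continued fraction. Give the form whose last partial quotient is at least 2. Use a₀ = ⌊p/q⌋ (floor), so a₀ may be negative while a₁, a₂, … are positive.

[-1; 8, 8, 19]

-1090 = -1×1243 + 153
1243 = 8×153 + 19
153 = 8×19 + 1
19 = 19×1 + 0  (stop)
So -1090/1243 = [-1; 8, 8, 19].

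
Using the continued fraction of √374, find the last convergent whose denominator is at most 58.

1083/56

√374 = [19; 2, 1, 18, 1, 2, 38, …] (period length 6).
Convergents:
  p_0/q_0 = 19/1
  p_1/q_1 = 39/2
  p_2/q_2 = 58/3
  p_3/q_3 = 1083/56
  p_4/q_4 = 1141/59
q_3 = 56 ≤ 58 < 59 = q_4, so the answer is 1083/56.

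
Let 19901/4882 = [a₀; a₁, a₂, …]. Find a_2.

19901 = 4·4882 + 373   →  a_0 = 4
4882 = 13·373 + 33   →  a_1 = 13
373 = 11·33 + 10   →  a_2 = 11

11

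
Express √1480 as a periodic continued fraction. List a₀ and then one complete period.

[38; 2, 8, 19, 8, 2, 76]

a₀ = ⌊√1480⌋ = 38.
With m₀=0, d₀=1 and mₖ₊₁ = dₖaₖ − mₖ, dₖ₊₁ = (n − mₖ₊₁²)/dₖ, aₖ₊₁ = ⌊(a₀+mₖ₊₁)/dₖ₊₁⌋:
  k=1: m=38, d=36, a=2
  k=2: m=34, d=9, a=8
  k=3: m=38, d=4, a=19
  k=4: m=38, d=9, a=8
  k=5: m=34, d=36, a=2
  k=6: m=38, d=1, a=76
d=1 and a=2a₀=76 at k=6, so the next step gives (m, d) = (38, 36) again — its k=1 value — and the period has length 6.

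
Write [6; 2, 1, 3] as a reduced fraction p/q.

70/11

Using pₖ = aₖpₖ₋₁ + pₖ₋₂ and qₖ = aₖqₖ₋₁ + qₖ₋₂:
  k=0: a=6, p=6, q=1
  k=1: a=2, p=13, q=2
  k=2: a=1, p=19, q=3
  k=3: a=3, p=70, q=11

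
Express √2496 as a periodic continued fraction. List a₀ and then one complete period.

a₀ = ⌊√2496⌋ = 49.
With m₀=0, d₀=1 and mₖ₊₁ = dₖaₖ − mₖ, dₖ₊₁ = (n − mₖ₊₁²)/dₖ, aₖ₊₁ = ⌊(a₀+mₖ₊₁)/dₖ₊₁⌋:
  k=1: m=49, d=95, a=1
  k=2: m=46, d=4, a=23
  k=3: m=46, d=95, a=1
  k=4: m=49, d=1, a=98
d=1 and a=2a₀=98 at k=4, so the next step gives (m, d) = (49, 95) again — its k=1 value — and the period has length 4.

[49; 1, 23, 1, 98]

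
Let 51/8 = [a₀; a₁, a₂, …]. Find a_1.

51 = 6·8 + 3   →  a_0 = 6
8 = 2·3 + 2   →  a_1 = 2

2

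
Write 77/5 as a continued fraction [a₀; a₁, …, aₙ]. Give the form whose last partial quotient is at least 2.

77 = 15×5 + 2
5 = 2×2 + 1
2 = 2×1 + 0  (stop)
So 77/5 = [15; 2, 2].

[15; 2, 2]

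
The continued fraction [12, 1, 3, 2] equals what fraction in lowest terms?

115/9

Fold from the inside: start with 2/1.
  3 + 1/2 = 7/2
  1 + 2/7 = 9/7
  12 + 7/9 = 115/9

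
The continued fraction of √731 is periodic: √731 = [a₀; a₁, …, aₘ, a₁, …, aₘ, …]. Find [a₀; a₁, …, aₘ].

[27; 27, 54]

a₀ = ⌊√731⌋ = 27.
With m₀=0, d₀=1 and mₖ₊₁ = dₖaₖ − mₖ, dₖ₊₁ = (n − mₖ₊₁²)/dₖ, aₖ₊₁ = ⌊(a₀+mₖ₊₁)/dₖ₊₁⌋:
  k=1: m=27, d=2, a=27
  k=2: m=27, d=1, a=54
d=1 and a=2a₀=54 at k=2, so the next step gives (m, d) = (27, 2) again — its k=1 value — and the period has length 2.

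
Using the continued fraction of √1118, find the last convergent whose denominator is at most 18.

√1118 = [33; 2, 3, 2, 3, 2, 66, …] (period length 6).
Convergents:
  p_0/q_0 = 33/1
  p_1/q_1 = 67/2
  p_2/q_2 = 234/7
  p_3/q_3 = 535/16
  p_4/q_4 = 1839/55
q_3 = 16 ≤ 18 < 55 = q_4, so the answer is 535/16.

535/16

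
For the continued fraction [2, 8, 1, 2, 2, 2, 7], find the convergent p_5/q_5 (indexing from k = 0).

Using pₖ = aₖpₖ₋₁ + pₖ₋₂, qₖ = aₖqₖ₋₁ + qₖ₋₂ (with p₋₁=1, p₋₂=0, q₋₁=0, q₋₂=1):
  k=0: a=2, p=2, q=1
  k=1: a=8, p=17, q=8
  k=2: a=1, p=19, q=9
  k=3: a=2, p=55, q=26
  k=4: a=2, p=129, q=61
  k=5: a=2, p=313, q=148

313/148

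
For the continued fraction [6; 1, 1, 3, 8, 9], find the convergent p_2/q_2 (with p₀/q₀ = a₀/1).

13/2

Using pₖ = aₖpₖ₋₁ + pₖ₋₂, qₖ = aₖqₖ₋₁ + qₖ₋₂ (with p₋₁=1, p₋₂=0, q₋₁=0, q₋₂=1):
  k=0: a=6, p=6, q=1
  k=1: a=1, p=7, q=1
  k=2: a=1, p=13, q=2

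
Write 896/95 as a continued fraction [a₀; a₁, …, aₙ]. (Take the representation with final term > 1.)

896 = 9×95 + 41
95 = 2×41 + 13
41 = 3×13 + 2
13 = 6×2 + 1
2 = 2×1 + 0  (stop)
So 896/95 = [9; 2, 3, 6, 2].

[9; 2, 3, 6, 2]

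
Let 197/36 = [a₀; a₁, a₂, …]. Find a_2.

8

197 = 5·36 + 17   →  a_0 = 5
36 = 2·17 + 2   →  a_1 = 2
17 = 8·2 + 1   →  a_2 = 8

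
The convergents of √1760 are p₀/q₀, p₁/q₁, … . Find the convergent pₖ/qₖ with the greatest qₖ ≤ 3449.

73962/1763

√1760 = [41; 1, 19, 1, 82, …] (period length 4).
Convergents:
  p_0/q_0 = 41/1
  p_1/q_1 = 42/1
  p_2/q_2 = 839/20
  p_3/q_3 = 881/21
  p_4/q_4 = 73081/1742
  p_5/q_5 = 73962/1763
  p_6/q_6 = 1478359/35239
q_5 = 1763 ≤ 3449 < 35239 = q_6, so the answer is 73962/1763.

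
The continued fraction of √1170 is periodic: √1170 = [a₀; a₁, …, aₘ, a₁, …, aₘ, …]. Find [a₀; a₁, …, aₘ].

a₀ = ⌊√1170⌋ = 34.
With m₀=0, d₀=1 and mₖ₊₁ = dₖaₖ − mₖ, dₖ₊₁ = (n − mₖ₊₁²)/dₖ, aₖ₊₁ = ⌊(a₀+mₖ₊₁)/dₖ₊₁⌋:
  k=1: m=34, d=14, a=4
  k=2: m=22, d=49, a=1
  k=3: m=27, d=9, a=6
  k=4: m=27, d=49, a=1
  k=5: m=22, d=14, a=4
  k=6: m=34, d=1, a=68
d=1 and a=2a₀=68 at k=6, so the next step gives (m, d) = (34, 14) again — its k=1 value — and the period has length 6.

[34; 4, 1, 6, 1, 4, 68]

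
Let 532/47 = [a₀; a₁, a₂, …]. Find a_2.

532 = 11·47 + 15   →  a_0 = 11
47 = 3·15 + 2   →  a_1 = 3
15 = 7·2 + 1   →  a_2 = 7

7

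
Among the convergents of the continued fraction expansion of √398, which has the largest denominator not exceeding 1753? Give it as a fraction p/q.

15940/799

√398 = [19; 1, 18, 1, 38, …] (period length 4).
Convergents:
  p_0/q_0 = 19/1
  p_1/q_1 = 20/1
  p_2/q_2 = 379/19
  p_3/q_3 = 399/20
  p_4/q_4 = 15541/779
  p_5/q_5 = 15940/799
  p_6/q_6 = 302461/15161
q_5 = 799 ≤ 1753 < 15161 = q_6, so the answer is 15940/799.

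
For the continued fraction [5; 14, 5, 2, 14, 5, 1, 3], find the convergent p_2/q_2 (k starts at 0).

360/71

Using pₖ = aₖpₖ₋₁ + pₖ₋₂, qₖ = aₖqₖ₋₁ + qₖ₋₂ (with p₋₁=1, p₋₂=0, q₋₁=0, q₋₂=1):
  k=0: a=5, p=5, q=1
  k=1: a=14, p=71, q=14
  k=2: a=5, p=360, q=71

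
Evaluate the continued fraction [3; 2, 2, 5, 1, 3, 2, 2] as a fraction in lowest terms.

2313/679

Using pₖ = aₖpₖ₋₁ + pₖ₋₂ and qₖ = aₖqₖ₋₁ + qₖ₋₂:
  k=0: a=3, p=3, q=1
  k=1: a=2, p=7, q=2
  k=2: a=2, p=17, q=5
  k=3: a=5, p=92, q=27
  k=4: a=1, p=109, q=32
  k=5: a=3, p=419, q=123
  k=6: a=2, p=947, q=278
  k=7: a=2, p=2313, q=679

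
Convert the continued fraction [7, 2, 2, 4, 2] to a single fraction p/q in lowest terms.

363/49

Using pₖ = aₖpₖ₋₁ + pₖ₋₂ and qₖ = aₖqₖ₋₁ + qₖ₋₂:
  k=0: a=7, p=7, q=1
  k=1: a=2, p=15, q=2
  k=2: a=2, p=37, q=5
  k=3: a=4, p=163, q=22
  k=4: a=2, p=363, q=49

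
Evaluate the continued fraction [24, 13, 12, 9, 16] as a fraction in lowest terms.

Fold from the inside: start with 16/1.
  9 + 1/16 = 145/16
  12 + 16/145 = 1756/145
  13 + 145/1756 = 22973/1756
  24 + 1756/22973 = 553108/22973

553108/22973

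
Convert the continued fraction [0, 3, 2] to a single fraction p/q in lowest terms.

2/7

Using pₖ = aₖpₖ₋₁ + pₖ₋₂ and qₖ = aₖqₖ₋₁ + qₖ₋₂:
  k=0: a=0, p=0, q=1
  k=1: a=3, p=1, q=3
  k=2: a=2, p=2, q=7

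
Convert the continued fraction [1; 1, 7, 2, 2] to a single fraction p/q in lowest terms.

79/42

Using pₖ = aₖpₖ₋₁ + pₖ₋₂ and qₖ = aₖqₖ₋₁ + qₖ₋₂:
  k=0: a=1, p=1, q=1
  k=1: a=1, p=2, q=1
  k=2: a=7, p=15, q=8
  k=3: a=2, p=32, q=17
  k=4: a=2, p=79, q=42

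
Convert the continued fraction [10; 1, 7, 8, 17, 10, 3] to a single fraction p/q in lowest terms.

Fold from the inside: start with 3/1.
  10 + 1/3 = 31/3
  17 + 3/31 = 530/31
  8 + 31/530 = 4271/530
  7 + 530/4271 = 30427/4271
  1 + 4271/30427 = 34698/30427
  10 + 30427/34698 = 377407/34698

377407/34698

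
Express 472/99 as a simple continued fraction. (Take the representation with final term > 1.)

[4; 1, 3, 3, 3, 2]

472 = 4*99 + 76
99 = 1*76 + 23
76 = 3*23 + 7
23 = 3*7 + 2
7 = 3*2 + 1
2 = 2*1 + 0  (stop)
So 472/99 = [4; 1, 3, 3, 3, 2].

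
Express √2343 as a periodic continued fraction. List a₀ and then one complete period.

a₀ = ⌊√2343⌋ = 48.
With m₀=0, d₀=1 and mₖ₊₁ = dₖaₖ − mₖ, dₖ₊₁ = (n − mₖ₊₁²)/dₖ, aₖ₊₁ = ⌊(a₀+mₖ₊₁)/dₖ₊₁⌋:
  k=1: m=48, d=39, a=2
  k=2: m=30, d=37, a=2
  k=3: m=44, d=11, a=8
  k=4: m=44, d=37, a=2
  k=5: m=30, d=39, a=2
  k=6: m=48, d=1, a=96
d=1 and a=2a₀=96 at k=6, so the next step gives (m, d) = (48, 39) again — its k=1 value — and the period has length 6.

[48; 2, 2, 8, 2, 2, 96]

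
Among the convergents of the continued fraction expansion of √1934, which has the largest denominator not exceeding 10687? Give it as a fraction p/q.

170236/3871

√1934 = [43; 1, 42, 1, 86, …] (period length 4).
Convergents:
  p_0/q_0 = 43/1
  p_1/q_1 = 44/1
  p_2/q_2 = 1891/43
  p_3/q_3 = 1935/44
  p_4/q_4 = 168301/3827
  p_5/q_5 = 170236/3871
  p_6/q_6 = 7318213/166409
q_5 = 3871 ≤ 10687 < 166409 = q_6, so the answer is 170236/3871.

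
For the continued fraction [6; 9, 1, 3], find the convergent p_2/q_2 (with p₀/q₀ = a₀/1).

Using pₖ = aₖpₖ₋₁ + pₖ₋₂, qₖ = aₖqₖ₋₁ + qₖ₋₂ (with p₋₁=1, p₋₂=0, q₋₁=0, q₋₂=1):
  k=0: a=6, p=6, q=1
  k=1: a=9, p=55, q=9
  k=2: a=1, p=61, q=10

61/10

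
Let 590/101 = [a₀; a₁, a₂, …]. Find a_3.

590 = 5·101 + 85   →  a_0 = 5
101 = 1·85 + 16   →  a_1 = 1
85 = 5·16 + 5   →  a_2 = 5
16 = 3·5 + 1   →  a_3 = 3

3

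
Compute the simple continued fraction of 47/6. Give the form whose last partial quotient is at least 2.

47 = 7*6 + 5
6 = 1*5 + 1
5 = 5*1 + 0  (stop)
So 47/6 = [7; 1, 5].

[7; 1, 5]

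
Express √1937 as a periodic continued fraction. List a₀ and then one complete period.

a₀ = ⌊√1937⌋ = 44.
With m₀=0, d₀=1 and mₖ₊₁ = dₖaₖ − mₖ, dₖ₊₁ = (n − mₖ₊₁²)/dₖ, aₖ₊₁ = ⌊(a₀+mₖ₊₁)/dₖ₊₁⌋:
  k=1: m=44, d=1, a=88
d=1 and a=2a₀=88 at k=1, so the next step gives (m, d) = (44, 1) again — its k=1 value — and the period has length 1.

[44; 88]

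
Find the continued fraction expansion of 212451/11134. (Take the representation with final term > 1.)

[19; 12, 3, 3, 3, 3, 8]

212451 = 19·11134 + 905
11134 = 12·905 + 274
905 = 3·274 + 83
274 = 3·83 + 25
83 = 3·25 + 8
25 = 3·8 + 1
8 = 8·1 + 0  (stop)
So 212451/11134 = [19; 12, 3, 3, 3, 3, 8].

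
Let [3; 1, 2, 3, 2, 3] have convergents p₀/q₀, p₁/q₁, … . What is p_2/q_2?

Using pₖ = aₖpₖ₋₁ + pₖ₋₂, qₖ = aₖqₖ₋₁ + qₖ₋₂ (with p₋₁=1, p₋₂=0, q₋₁=0, q₋₂=1):
  k=0: a=3, p=3, q=1
  k=1: a=1, p=4, q=1
  k=2: a=2, p=11, q=3

11/3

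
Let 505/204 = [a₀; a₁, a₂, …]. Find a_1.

505 = 2·204 + 97   →  a_0 = 2
204 = 2·97 + 10   →  a_1 = 2

2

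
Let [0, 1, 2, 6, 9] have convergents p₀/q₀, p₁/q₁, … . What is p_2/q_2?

2/3

Using pₖ = aₖpₖ₋₁ + pₖ₋₂, qₖ = aₖqₖ₋₁ + qₖ₋₂ (with p₋₁=1, p₋₂=0, q₋₁=0, q₋₂=1):
  k=0: a=0, p=0, q=1
  k=1: a=1, p=1, q=1
  k=2: a=2, p=2, q=3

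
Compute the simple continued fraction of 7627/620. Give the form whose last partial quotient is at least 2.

7627 = 12×620 + 187
620 = 3×187 + 59
187 = 3×59 + 10
59 = 5×10 + 9
10 = 1×9 + 1
9 = 9×1 + 0  (stop)
So 7627/620 = [12; 3, 3, 5, 1, 9].

[12; 3, 3, 5, 1, 9]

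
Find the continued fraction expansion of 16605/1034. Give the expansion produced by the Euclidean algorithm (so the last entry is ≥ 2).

16605 = 16·1034 + 61
1034 = 16·61 + 58
61 = 1·58 + 3
58 = 19·3 + 1
3 = 3·1 + 0  (stop)
So 16605/1034 = [16; 16, 1, 19, 3].

[16; 16, 1, 19, 3]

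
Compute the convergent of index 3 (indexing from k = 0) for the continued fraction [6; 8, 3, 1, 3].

202/33

Using pₖ = aₖpₖ₋₁ + pₖ₋₂, qₖ = aₖqₖ₋₁ + qₖ₋₂ (with p₋₁=1, p₋₂=0, q₋₁=0, q₋₂=1):
  k=0: a=6, p=6, q=1
  k=1: a=8, p=49, q=8
  k=2: a=3, p=153, q=25
  k=3: a=1, p=202, q=33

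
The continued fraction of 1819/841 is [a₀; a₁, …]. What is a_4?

1819 = 2·841 + 137   →  a_0 = 2
841 = 6·137 + 19   →  a_1 = 6
137 = 7·19 + 4   →  a_2 = 7
19 = 4·4 + 3   →  a_3 = 4
4 = 1·3 + 1   →  a_4 = 1

1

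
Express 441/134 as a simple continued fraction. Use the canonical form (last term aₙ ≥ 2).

441 = 3*134 + 39
134 = 3*39 + 17
39 = 2*17 + 5
17 = 3*5 + 2
5 = 2*2 + 1
2 = 2*1 + 0  (stop)
So 441/134 = [3; 3, 2, 3, 2, 2].

[3; 3, 2, 3, 2, 2]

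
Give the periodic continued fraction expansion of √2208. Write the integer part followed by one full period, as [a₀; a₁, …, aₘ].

[46; 1, 92]

a₀ = ⌊√2208⌋ = 46.
With m₀=0, d₀=1 and mₖ₊₁ = dₖaₖ − mₖ, dₖ₊₁ = (n − mₖ₊₁²)/dₖ, aₖ₊₁ = ⌊(a₀+mₖ₊₁)/dₖ₊₁⌋:
  k=1: m=46, d=92, a=1
  k=2: m=46, d=1, a=92
d=1 and a=2a₀=92 at k=2, so the next step gives (m, d) = (46, 92) again — its k=1 value — and the period has length 2.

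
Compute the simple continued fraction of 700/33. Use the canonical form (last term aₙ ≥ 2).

700 = 21×33 + 7
33 = 4×7 + 5
7 = 1×5 + 2
5 = 2×2 + 1
2 = 2×1 + 0  (stop)
So 700/33 = [21; 4, 1, 2, 2].

[21; 4, 1, 2, 2]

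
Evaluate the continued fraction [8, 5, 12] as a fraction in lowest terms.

500/61

Using pₖ = aₖpₖ₋₁ + pₖ₋₂ and qₖ = aₖqₖ₋₁ + qₖ₋₂:
  k=0: a=8, p=8, q=1
  k=1: a=5, p=41, q=5
  k=2: a=12, p=500, q=61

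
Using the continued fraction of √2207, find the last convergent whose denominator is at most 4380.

√2207 = [46; 1, 45, 1, 92, …] (period length 4).
Convergents:
  p_0/q_0 = 46/1
  p_1/q_1 = 47/1
  p_2/q_2 = 2161/46
  p_3/q_3 = 2208/47
  p_4/q_4 = 205297/4370
  p_5/q_5 = 207505/4417
q_4 = 4370 ≤ 4380 < 4417 = q_5, so the answer is 205297/4370.

205297/4370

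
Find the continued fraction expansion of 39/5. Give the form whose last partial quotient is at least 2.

[7; 1, 4]

39 = 7*5 + 4
5 = 1*4 + 1
4 = 4*1 + 0  (stop)
So 39/5 = [7; 1, 4].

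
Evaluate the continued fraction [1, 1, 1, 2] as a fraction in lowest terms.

8/5

Using pₖ = aₖpₖ₋₁ + pₖ₋₂ and qₖ = aₖqₖ₋₁ + qₖ₋₂:
  k=0: a=1, p=1, q=1
  k=1: a=1, p=2, q=1
  k=2: a=1, p=3, q=2
  k=3: a=2, p=8, q=5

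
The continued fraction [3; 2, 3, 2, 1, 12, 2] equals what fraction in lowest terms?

2085/607

Using pₖ = aₖpₖ₋₁ + pₖ₋₂ and qₖ = aₖqₖ₋₁ + qₖ₋₂:
  k=0: a=3, p=3, q=1
  k=1: a=2, p=7, q=2
  k=2: a=3, p=24, q=7
  k=3: a=2, p=55, q=16
  k=4: a=1, p=79, q=23
  k=5: a=12, p=1003, q=292
  k=6: a=2, p=2085, q=607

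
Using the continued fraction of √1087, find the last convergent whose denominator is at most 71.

1088/33

√1087 = [32; 1, 31, 1, 64, …] (period length 4).
Convergents:
  p_0/q_0 = 32/1
  p_1/q_1 = 33/1
  p_2/q_2 = 1055/32
  p_3/q_3 = 1088/33
  p_4/q_4 = 70687/2144
q_3 = 33 ≤ 71 < 2144 = q_4, so the answer is 1088/33.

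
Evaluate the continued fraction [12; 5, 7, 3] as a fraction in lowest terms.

1378/113

Using pₖ = aₖpₖ₋₁ + pₖ₋₂ and qₖ = aₖqₖ₋₁ + qₖ₋₂:
  k=0: a=12, p=12, q=1
  k=1: a=5, p=61, q=5
  k=2: a=7, p=439, q=36
  k=3: a=3, p=1378, q=113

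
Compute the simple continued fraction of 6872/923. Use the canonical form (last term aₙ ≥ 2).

6872 = 7·923 + 411
923 = 2·411 + 101
411 = 4·101 + 7
101 = 14·7 + 3
7 = 2·3 + 1
3 = 3·1 + 0  (stop)
So 6872/923 = [7; 2, 4, 14, 2, 3].

[7; 2, 4, 14, 2, 3]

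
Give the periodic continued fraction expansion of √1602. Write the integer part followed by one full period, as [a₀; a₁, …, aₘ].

[40; 40, 80]

a₀ = ⌊√1602⌋ = 40.
With m₀=0, d₀=1 and mₖ₊₁ = dₖaₖ − mₖ, dₖ₊₁ = (n − mₖ₊₁²)/dₖ, aₖ₊₁ = ⌊(a₀+mₖ₊₁)/dₖ₊₁⌋:
  k=1: m=40, d=2, a=40
  k=2: m=40, d=1, a=80
d=1 and a=2a₀=80 at k=2, so the next step gives (m, d) = (40, 2) again — its k=1 value — and the period has length 2.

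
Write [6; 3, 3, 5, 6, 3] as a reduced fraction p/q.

6535/1037

Using pₖ = aₖpₖ₋₁ + pₖ₋₂ and qₖ = aₖqₖ₋₁ + qₖ₋₂:
  k=0: a=6, p=6, q=1
  k=1: a=3, p=19, q=3
  k=2: a=3, p=63, q=10
  k=3: a=5, p=334, q=53
  k=4: a=6, p=2067, q=328
  k=5: a=3, p=6535, q=1037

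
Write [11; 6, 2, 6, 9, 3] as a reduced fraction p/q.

26671/2391

Fold from the inside: start with 3/1.
  9 + 1/3 = 28/3
  6 + 3/28 = 171/28
  2 + 28/171 = 370/171
  6 + 171/370 = 2391/370
  11 + 370/2391 = 26671/2391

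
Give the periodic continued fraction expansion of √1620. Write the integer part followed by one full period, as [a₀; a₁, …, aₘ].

a₀ = ⌊√1620⌋ = 40.
With m₀=0, d₀=1 and mₖ₊₁ = dₖaₖ − mₖ, dₖ₊₁ = (n − mₖ₊₁²)/dₖ, aₖ₊₁ = ⌊(a₀+mₖ₊₁)/dₖ₊₁⌋:
  k=1: m=40, d=20, a=4
  k=2: m=40, d=1, a=80
d=1 and a=2a₀=80 at k=2, so the next step gives (m, d) = (40, 20) again — its k=1 value — and the period has length 2.

[40; 4, 80]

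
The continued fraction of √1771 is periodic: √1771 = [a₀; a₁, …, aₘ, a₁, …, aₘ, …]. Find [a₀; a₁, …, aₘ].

a₀ = ⌊√1771⌋ = 42.

[42; 12, 84]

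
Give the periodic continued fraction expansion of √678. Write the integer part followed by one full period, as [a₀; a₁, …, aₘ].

[26; 26, 52]

a₀ = ⌊√678⌋ = 26.
With m₀=0, d₀=1 and mₖ₊₁ = dₖaₖ − mₖ, dₖ₊₁ = (n − mₖ₊₁²)/dₖ, aₖ₊₁ = ⌊(a₀+mₖ₊₁)/dₖ₊₁⌋:
  k=1: m=26, d=2, a=26
  k=2: m=26, d=1, a=52
d=1 and a=2a₀=52 at k=2, so the next step gives (m, d) = (26, 2) again — its k=1 value — and the period has length 2.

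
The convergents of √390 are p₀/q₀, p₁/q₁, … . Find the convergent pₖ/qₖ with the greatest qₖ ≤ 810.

√390 = [19; 1, 2, 1, 38, …] (period length 4).
Convergents:
  p_0/q_0 = 19/1
  p_1/q_1 = 20/1
  p_2/q_2 = 59/3
  p_3/q_3 = 79/4
  p_4/q_4 = 3061/155
  p_5/q_5 = 3140/159
  p_6/q_6 = 9341/473
  p_7/q_7 = 12481/632
  p_8/q_8 = 483619/24489
q_7 = 632 ≤ 810 < 24489 = q_8, so the answer is 12481/632.

12481/632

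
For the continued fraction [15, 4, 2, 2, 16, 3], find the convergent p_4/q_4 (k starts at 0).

5497/361

Using pₖ = aₖpₖ₋₁ + pₖ₋₂, qₖ = aₖqₖ₋₁ + qₖ₋₂ (with p₋₁=1, p₋₂=0, q₋₁=0, q₋₂=1):
  k=0: a=15, p=15, q=1
  k=1: a=4, p=61, q=4
  k=2: a=2, p=137, q=9
  k=3: a=2, p=335, q=22
  k=4: a=16, p=5497, q=361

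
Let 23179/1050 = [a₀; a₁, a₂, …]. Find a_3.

2

23179 = 22·1050 + 79   →  a_0 = 22
1050 = 13·79 + 23   →  a_1 = 13
79 = 3·23 + 10   →  a_2 = 3
23 = 2·10 + 3   →  a_3 = 2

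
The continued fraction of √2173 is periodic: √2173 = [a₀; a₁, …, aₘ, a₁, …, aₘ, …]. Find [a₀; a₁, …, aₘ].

a₀ = ⌊√2173⌋ = 46.
With m₀=0, d₀=1 and mₖ₊₁ = dₖaₖ − mₖ, dₖ₊₁ = (n − mₖ₊₁²)/dₖ, aₖ₊₁ = ⌊(a₀+mₖ₊₁)/dₖ₊₁⌋:
  k=1: m=46, d=57, a=1
  k=2: m=11, d=36, a=1
  k=3: m=25, d=43, a=1
  k=4: m=18, d=43, a=1
  k=5: m=25, d=36, a=1
  k=6: m=11, d=57, a=1
  k=7: m=46, d=1, a=92
d=1 and a=2a₀=92 at k=7, so the next step gives (m, d) = (46, 57) again — its k=1 value — and the period has length 7.

[46; 1, 1, 1, 1, 1, 1, 92]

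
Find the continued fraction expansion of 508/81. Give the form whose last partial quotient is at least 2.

[6; 3, 1, 2, 7]

508 = 6·81 + 22
81 = 3·22 + 15
22 = 1·15 + 7
15 = 2·7 + 1
7 = 7·1 + 0  (stop)
So 508/81 = [6; 3, 1, 2, 7].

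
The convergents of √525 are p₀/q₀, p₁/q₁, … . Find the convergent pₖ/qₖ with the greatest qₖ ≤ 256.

5522/241

√525 = [22; 1, 10, 2, 10, 1, 44, …] (period length 6).
Convergents:
  p_0/q_0 = 22/1
  p_1/q_1 = 23/1
  p_2/q_2 = 252/11
  p_3/q_3 = 527/23
  p_4/q_4 = 5522/241
  p_5/q_5 = 6049/264
q_4 = 241 ≤ 256 < 264 = q_5, so the answer is 5522/241.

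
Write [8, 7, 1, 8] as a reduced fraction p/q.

Fold from the inside: start with 8/1.
  1 + 1/8 = 9/8
  7 + 8/9 = 71/9
  8 + 9/71 = 577/71

577/71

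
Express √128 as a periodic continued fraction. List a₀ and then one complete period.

[11; 3, 5, 3, 22]

a₀ = ⌊√128⌋ = 11.
With m₀=0, d₀=1 and mₖ₊₁ = dₖaₖ − mₖ, dₖ₊₁ = (n − mₖ₊₁²)/dₖ, aₖ₊₁ = ⌊(a₀+mₖ₊₁)/dₖ₊₁⌋:
  k=1: m=11, d=7, a=3
  k=2: m=10, d=4, a=5
  k=3: m=10, d=7, a=3
  k=4: m=11, d=1, a=22
d=1 and a=2a₀=22 at k=4, so the next step gives (m, d) = (11, 7) again — its k=1 value — and the period has length 4.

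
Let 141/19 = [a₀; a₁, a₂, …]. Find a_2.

141 = 7·19 + 8   →  a_0 = 7
19 = 2·8 + 3   →  a_1 = 2
8 = 2·3 + 2   →  a_2 = 2

2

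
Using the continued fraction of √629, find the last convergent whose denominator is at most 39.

627/25

√629 = [25; 12, 1, 1, 12, 50, …] (period length 5).
Convergents:
  p_0/q_0 = 25/1
  p_1/q_1 = 301/12
  p_2/q_2 = 326/13
  p_3/q_3 = 627/25
  p_4/q_4 = 7850/313
q_3 = 25 ≤ 39 < 313 = q_4, so the answer is 627/25.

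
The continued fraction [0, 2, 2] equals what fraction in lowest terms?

Using pₖ = aₖpₖ₋₁ + pₖ₋₂ and qₖ = aₖqₖ₋₁ + qₖ₋₂:
  k=0: a=0, p=0, q=1
  k=1: a=2, p=1, q=2
  k=2: a=2, p=2, q=5

2/5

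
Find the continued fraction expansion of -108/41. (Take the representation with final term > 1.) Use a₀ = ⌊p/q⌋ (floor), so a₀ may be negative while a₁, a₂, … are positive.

[-3; 2, 1, 2, 1, 3]

-108 = -3·41 + 15
41 = 2·15 + 11
15 = 1·11 + 4
11 = 2·4 + 3
4 = 1·3 + 1
3 = 3·1 + 0  (stop)
So -108/41 = [-3; 2, 1, 2, 1, 3].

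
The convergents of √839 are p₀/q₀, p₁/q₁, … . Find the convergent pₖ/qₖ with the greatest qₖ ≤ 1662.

√839 = [28; 1, 27, 1, 56, …] (period length 4).
Convergents:
  p_0/q_0 = 28/1
  p_1/q_1 = 29/1
  p_2/q_2 = 811/28
  p_3/q_3 = 840/29
  p_4/q_4 = 47851/1652
  p_5/q_5 = 48691/1681
q_4 = 1652 ≤ 1662 < 1681 = q_5, so the answer is 47851/1652.

47851/1652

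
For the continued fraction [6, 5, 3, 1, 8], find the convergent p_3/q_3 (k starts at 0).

Using pₖ = aₖpₖ₋₁ + pₖ₋₂, qₖ = aₖqₖ₋₁ + qₖ₋₂ (with p₋₁=1, p₋₂=0, q₋₁=0, q₋₂=1):
  k=0: a=6, p=6, q=1
  k=1: a=5, p=31, q=5
  k=2: a=3, p=99, q=16
  k=3: a=1, p=130, q=21

130/21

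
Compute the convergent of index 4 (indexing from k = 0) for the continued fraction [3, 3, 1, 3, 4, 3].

209/64

Using pₖ = aₖpₖ₋₁ + pₖ₋₂, qₖ = aₖqₖ₋₁ + qₖ₋₂ (with p₋₁=1, p₋₂=0, q₋₁=0, q₋₂=1):
  k=0: a=3, p=3, q=1
  k=1: a=3, p=10, q=3
  k=2: a=1, p=13, q=4
  k=3: a=3, p=49, q=15
  k=4: a=4, p=209, q=64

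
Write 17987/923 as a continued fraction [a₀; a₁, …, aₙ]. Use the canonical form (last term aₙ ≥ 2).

17987 = 19×923 + 450
923 = 2×450 + 23
450 = 19×23 + 13
23 = 1×13 + 10
13 = 1×10 + 3
10 = 3×3 + 1
3 = 3×1 + 0  (stop)
So 17987/923 = [19; 2, 19, 1, 1, 3, 3].

[19; 2, 19, 1, 1, 3, 3]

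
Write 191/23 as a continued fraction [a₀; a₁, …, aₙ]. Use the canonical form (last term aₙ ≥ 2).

[8; 3, 3, 2]

191 = 8*23 + 7
23 = 3*7 + 2
7 = 3*2 + 1
2 = 2*1 + 0  (stop)
So 191/23 = [8; 3, 3, 2].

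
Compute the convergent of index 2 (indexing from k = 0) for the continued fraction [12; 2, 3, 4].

87/7

Using pₖ = aₖpₖ₋₁ + pₖ₋₂, qₖ = aₖqₖ₋₁ + qₖ₋₂ (with p₋₁=1, p₋₂=0, q₋₁=0, q₋₂=1):
  k=0: a=12, p=12, q=1
  k=1: a=2, p=25, q=2
  k=2: a=3, p=87, q=7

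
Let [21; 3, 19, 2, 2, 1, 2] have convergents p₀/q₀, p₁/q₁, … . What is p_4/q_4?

Using pₖ = aₖpₖ₋₁ + pₖ₋₂, qₖ = aₖqₖ₋₁ + qₖ₋₂ (with p₋₁=1, p₋₂=0, q₋₁=0, q₋₂=1):
  k=0: a=21, p=21, q=1
  k=1: a=3, p=64, q=3
  k=2: a=19, p=1237, q=58
  k=3: a=2, p=2538, q=119
  k=4: a=2, p=6313, q=296

6313/296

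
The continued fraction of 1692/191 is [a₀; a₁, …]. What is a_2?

6

1692 = 8·191 + 164   →  a_0 = 8
191 = 1·164 + 27   →  a_1 = 1
164 = 6·27 + 2   →  a_2 = 6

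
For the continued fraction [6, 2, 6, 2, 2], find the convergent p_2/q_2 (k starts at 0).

84/13

Using pₖ = aₖpₖ₋₁ + pₖ₋₂, qₖ = aₖqₖ₋₁ + qₖ₋₂ (with p₋₁=1, p₋₂=0, q₋₁=0, q₋₂=1):
  k=0: a=6, p=6, q=1
  k=1: a=2, p=13, q=2
  k=2: a=6, p=84, q=13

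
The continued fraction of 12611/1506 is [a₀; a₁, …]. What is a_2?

12611 = 8·1506 + 563   →  a_0 = 8
1506 = 2·563 + 380   →  a_1 = 2
563 = 1·380 + 183   →  a_2 = 1

1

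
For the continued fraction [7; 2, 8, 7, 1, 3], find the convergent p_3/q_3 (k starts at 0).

904/121

Using pₖ = aₖpₖ₋₁ + pₖ₋₂, qₖ = aₖqₖ₋₁ + qₖ₋₂ (with p₋₁=1, p₋₂=0, q₋₁=0, q₋₂=1):
  k=0: a=7, p=7, q=1
  k=1: a=2, p=15, q=2
  k=2: a=8, p=127, q=17
  k=3: a=7, p=904, q=121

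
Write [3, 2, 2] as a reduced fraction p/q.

17/5

Using pₖ = aₖpₖ₋₁ + pₖ₋₂ and qₖ = aₖqₖ₋₁ + qₖ₋₂:
  k=0: a=3, p=3, q=1
  k=1: a=2, p=7, q=2
  k=2: a=2, p=17, q=5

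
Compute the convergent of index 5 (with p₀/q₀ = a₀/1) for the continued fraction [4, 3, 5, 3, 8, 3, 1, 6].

5707/1323

Using pₖ = aₖpₖ₋₁ + pₖ₋₂, qₖ = aₖqₖ₋₁ + qₖ₋₂ (with p₋₁=1, p₋₂=0, q₋₁=0, q₋₂=1):
  k=0: a=4, p=4, q=1
  k=1: a=3, p=13, q=3
  k=2: a=5, p=69, q=16
  k=3: a=3, p=220, q=51
  k=4: a=8, p=1829, q=424
  k=5: a=3, p=5707, q=1323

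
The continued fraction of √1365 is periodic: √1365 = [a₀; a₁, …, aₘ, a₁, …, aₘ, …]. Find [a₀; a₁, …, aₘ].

[36; 1, 17, 2, 17, 1, 72]

a₀ = ⌊√1365⌋ = 36.
With m₀=0, d₀=1 and mₖ₊₁ = dₖaₖ − mₖ, dₖ₊₁ = (n − mₖ₊₁²)/dₖ, aₖ₊₁ = ⌊(a₀+mₖ₊₁)/dₖ₊₁⌋:
  k=1: m=36, d=69, a=1
  k=2: m=33, d=4, a=17
  k=3: m=35, d=35, a=2
  k=4: m=35, d=4, a=17
  k=5: m=33, d=69, a=1
  k=6: m=36, d=1, a=72
d=1 and a=2a₀=72 at k=6, so the next step gives (m, d) = (36, 69) again — its k=1 value — and the period has length 6.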